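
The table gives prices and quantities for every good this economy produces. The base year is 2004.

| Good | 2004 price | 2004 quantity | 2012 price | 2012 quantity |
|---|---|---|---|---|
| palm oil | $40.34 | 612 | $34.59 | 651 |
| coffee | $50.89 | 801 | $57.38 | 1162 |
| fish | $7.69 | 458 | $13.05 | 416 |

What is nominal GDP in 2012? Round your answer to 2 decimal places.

Nominal GDP 2012 = Σ (p_2012 × q_2012) = 34.59·651 + 57.38·1162 + 13.05·416 = 94622.45.

$94622.45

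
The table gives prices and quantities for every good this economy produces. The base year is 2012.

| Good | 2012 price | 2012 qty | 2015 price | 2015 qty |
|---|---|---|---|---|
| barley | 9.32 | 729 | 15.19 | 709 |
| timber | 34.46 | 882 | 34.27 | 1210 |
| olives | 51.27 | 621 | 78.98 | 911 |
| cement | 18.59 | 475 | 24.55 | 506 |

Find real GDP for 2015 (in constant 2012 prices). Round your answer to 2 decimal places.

Real GDP 2015 = Σ (p_2012 × q_2015) = 9.32·709 + 34.46·1210 + 51.27·911 + 18.59·506 = 104417.99.

104417.99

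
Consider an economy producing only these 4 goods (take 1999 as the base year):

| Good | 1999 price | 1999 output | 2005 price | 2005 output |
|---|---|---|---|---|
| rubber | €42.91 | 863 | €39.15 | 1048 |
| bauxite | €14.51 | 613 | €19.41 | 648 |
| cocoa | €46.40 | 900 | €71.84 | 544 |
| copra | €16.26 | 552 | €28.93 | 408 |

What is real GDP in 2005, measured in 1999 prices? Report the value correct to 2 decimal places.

Real GDP 2005 = Σ (p_1999 × q_2005) = 42.91·1048 + 14.51·648 + 46.40·544 + 16.26·408 = 86247.84.

€86247.84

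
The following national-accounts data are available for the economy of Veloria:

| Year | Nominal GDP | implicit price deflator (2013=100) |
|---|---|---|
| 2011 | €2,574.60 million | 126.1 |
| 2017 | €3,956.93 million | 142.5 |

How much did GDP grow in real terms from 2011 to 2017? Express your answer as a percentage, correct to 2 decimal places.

36.00%

Deflate each year: 2011 → 2574.60/1.261 = 2041.71; 2017 → 3956.93/1.425 = 2776.79.
So real GDP changed by 2776.79/2041.71 − 1 = 0.3600, i.e. 36.00%.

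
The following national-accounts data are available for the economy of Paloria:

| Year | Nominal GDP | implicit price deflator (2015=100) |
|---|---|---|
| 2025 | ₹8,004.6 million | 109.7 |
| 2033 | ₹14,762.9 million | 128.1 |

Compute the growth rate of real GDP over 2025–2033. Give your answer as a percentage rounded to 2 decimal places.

Real GDP 2025 = 8004.6 / 1.097 = 7296.81.
Real GDP 2033 = 14762.9 / 1.281 = 11524.51.
Real growth = 11524.51 / 7296.81 − 1 = 0.5794.

57.94%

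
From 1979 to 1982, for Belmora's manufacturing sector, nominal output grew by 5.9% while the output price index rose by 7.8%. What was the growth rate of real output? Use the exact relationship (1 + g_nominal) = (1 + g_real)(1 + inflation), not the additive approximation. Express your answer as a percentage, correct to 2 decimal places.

-1.76%

(1 + g_nom) = (1 + g_real)(1 + π), so g_real = 1.0590 / 1.0780 − 1 = -0.01763.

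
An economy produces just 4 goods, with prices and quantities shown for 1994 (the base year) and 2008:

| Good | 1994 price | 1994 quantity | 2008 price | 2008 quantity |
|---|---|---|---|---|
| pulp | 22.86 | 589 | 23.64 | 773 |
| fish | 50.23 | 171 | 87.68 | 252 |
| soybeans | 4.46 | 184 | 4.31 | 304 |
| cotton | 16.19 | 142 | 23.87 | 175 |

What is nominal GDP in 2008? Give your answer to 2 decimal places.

45856.57

Nominal GDP 2008 = Σ (p_2008 × q_2008) = 23.64·773 + 87.68·252 + 4.31·304 + 23.87·175 = 45856.57.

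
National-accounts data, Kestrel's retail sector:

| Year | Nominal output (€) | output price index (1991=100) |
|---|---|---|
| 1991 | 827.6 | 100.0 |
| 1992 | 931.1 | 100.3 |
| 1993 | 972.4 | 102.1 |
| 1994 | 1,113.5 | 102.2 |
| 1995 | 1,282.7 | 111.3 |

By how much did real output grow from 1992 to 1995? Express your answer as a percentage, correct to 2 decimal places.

Real output 1992 = 931.1/1.003 = 928.32.
Real output 1995 = 1282.7/1.113 = 1152.47.
Change = 1152.47/928.32 − 1 = 0.2415.

24.15%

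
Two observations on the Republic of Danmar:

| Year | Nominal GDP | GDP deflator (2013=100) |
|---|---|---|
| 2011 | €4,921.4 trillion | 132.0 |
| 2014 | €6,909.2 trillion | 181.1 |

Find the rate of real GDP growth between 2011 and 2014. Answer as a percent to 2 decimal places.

Real GDP 2011 = 4921.4 / 1.320 = 3728.33.
Real GDP 2014 = 6909.2 / 1.811 = 3815.13.
Real growth = 3815.13 / 3728.33 − 1 = 0.0233.

2.33%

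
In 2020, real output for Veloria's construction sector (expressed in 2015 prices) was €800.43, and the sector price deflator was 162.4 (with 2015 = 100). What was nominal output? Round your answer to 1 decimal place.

€1,299.9

Nominal output = Real × (sector price deflator/100) = 800.43 × 1.624 = 1299.90.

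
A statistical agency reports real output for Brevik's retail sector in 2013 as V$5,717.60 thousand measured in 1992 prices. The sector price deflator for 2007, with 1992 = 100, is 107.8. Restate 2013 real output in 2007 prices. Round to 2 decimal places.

Real output in 2007 prices = Real output in 1992 prices × (P_2007/P_1992) = 5717.60 × 1.078 = 6163.57.

V$6,163.57 thousand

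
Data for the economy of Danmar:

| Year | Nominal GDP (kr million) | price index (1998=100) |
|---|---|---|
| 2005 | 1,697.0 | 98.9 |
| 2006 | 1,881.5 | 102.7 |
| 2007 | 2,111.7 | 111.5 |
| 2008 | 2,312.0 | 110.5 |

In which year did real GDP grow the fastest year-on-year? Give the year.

2008

2006: real = 1881.5/1.027 = 1832.04; growth vs 2005 (1715.87) = 6.77%.
2007: real = 2111.7/1.115 = 1893.90; growth vs 2006 (1832.04) = 3.38%.
2008: real = 2312.0/1.105 = 2092.31; growth vs 2007 (1893.90) = 10.48%.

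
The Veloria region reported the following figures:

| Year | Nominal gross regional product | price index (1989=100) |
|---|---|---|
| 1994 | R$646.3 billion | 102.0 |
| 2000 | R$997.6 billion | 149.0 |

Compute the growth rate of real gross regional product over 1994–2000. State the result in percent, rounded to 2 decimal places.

5.67%

Deflate each year: 1994 → 646.3/1.020 = 633.63; 2000 → 997.6/1.490 = 669.53.
So real gross regional product changed by 669.53/633.63 − 1 = 0.0567, i.e. 5.67%.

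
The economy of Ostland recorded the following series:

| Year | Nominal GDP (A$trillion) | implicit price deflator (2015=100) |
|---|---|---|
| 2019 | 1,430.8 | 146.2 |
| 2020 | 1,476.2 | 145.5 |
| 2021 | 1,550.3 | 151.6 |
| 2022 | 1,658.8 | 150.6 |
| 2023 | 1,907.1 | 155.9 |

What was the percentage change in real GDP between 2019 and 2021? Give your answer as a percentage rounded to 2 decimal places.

Real GDP 2019 = 1430.8/1.462 = 978.66.
Real GDP 2021 = 1550.3/1.516 = 1022.63.
Change = 1022.63/978.66 − 1 = 0.0449.

4.49%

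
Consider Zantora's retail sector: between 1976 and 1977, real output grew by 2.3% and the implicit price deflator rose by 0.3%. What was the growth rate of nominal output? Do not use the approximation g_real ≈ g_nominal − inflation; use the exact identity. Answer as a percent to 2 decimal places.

(1 + g_nom) = (1 + g_real)(1 + π) = 1.0230 × 1.0030 = 1.02607.

2.61%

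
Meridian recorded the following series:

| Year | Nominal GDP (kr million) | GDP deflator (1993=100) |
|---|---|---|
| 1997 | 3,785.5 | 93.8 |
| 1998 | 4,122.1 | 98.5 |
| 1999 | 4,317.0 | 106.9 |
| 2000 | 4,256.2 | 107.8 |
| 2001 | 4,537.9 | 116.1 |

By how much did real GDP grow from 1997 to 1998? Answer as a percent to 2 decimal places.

Real GDP 1997 = 3785.5/0.938 = 4035.71.
Real GDP 1998 = 4122.1/0.985 = 4184.87.
Change = 4184.87/4035.71 − 1 = 0.0370.

3.70%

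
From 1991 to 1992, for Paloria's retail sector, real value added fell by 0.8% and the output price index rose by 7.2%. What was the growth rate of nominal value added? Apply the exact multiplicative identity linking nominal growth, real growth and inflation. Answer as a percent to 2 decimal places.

6.34%

(1 + g_nom) = (1 + g_real)(1 + π) = 0.9920 × 1.0720 = 1.06342.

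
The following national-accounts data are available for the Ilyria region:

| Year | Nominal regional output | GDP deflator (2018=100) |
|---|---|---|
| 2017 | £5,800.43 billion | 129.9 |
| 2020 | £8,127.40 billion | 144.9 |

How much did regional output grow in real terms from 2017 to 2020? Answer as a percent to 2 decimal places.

Deflate each year: 2017 → 5800.43/1.299 = 4465.30; 2020 → 8127.40/1.449 = 5608.97.
So real regional output changed by 5608.97/4465.30 − 1 = 0.2561, i.e. 25.61%.

25.61%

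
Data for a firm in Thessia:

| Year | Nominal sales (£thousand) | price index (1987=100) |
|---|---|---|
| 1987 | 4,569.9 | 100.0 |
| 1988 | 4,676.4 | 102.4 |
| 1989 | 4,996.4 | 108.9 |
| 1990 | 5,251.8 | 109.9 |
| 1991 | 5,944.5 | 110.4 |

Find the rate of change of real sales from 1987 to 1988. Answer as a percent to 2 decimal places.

Real sales 1987 = 4569.9/1.000 = 4569.90.
Real sales 1988 = 4676.4/1.024 = 4566.80.
Change = 4566.80/4569.90 − 1 = -0.0007.

-0.07%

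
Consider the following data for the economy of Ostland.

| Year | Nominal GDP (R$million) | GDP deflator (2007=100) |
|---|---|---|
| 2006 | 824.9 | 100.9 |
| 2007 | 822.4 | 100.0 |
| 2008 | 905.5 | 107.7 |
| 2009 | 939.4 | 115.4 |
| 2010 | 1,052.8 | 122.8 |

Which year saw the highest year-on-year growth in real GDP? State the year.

2007: real = 822.4/1.000 = 822.40; growth vs 2006 (817.54) = 0.59%.
2008: real = 905.5/1.077 = 840.76; growth vs 2007 (822.40) = 2.23%.
2009: real = 939.4/1.154 = 814.04; growth vs 2008 (840.76) = -3.18%.
2010: real = 1052.8/1.228 = 857.33; growth vs 2009 (814.04) = 5.32%.

2010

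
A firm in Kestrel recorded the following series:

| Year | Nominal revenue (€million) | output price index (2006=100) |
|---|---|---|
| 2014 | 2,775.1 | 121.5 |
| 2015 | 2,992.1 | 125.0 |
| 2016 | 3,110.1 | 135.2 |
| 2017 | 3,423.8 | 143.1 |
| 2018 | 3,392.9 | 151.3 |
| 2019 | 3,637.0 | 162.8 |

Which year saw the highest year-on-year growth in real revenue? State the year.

2015

2015: real = 2992.1/1.250 = 2393.68; growth vs 2014 (2284.03) = 4.80%.
2016: real = 3110.1/1.352 = 2300.37; growth vs 2015 (2393.68) = -3.90%.
2017: real = 3423.8/1.431 = 2392.59; growth vs 2016 (2300.37) = 4.01%.
2018: real = 3392.9/1.513 = 2242.50; growth vs 2017 (2392.59) = -6.27%.
2019: real = 3637.0/1.628 = 2234.03; growth vs 2018 (2242.50) = -0.38%.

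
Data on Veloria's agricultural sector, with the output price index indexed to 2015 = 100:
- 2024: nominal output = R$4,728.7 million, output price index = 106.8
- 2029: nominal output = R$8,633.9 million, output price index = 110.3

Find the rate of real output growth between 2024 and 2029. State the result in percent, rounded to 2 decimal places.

76.79%

Deflate each year: 2024 → 4728.7/1.068 = 4427.62; 2029 → 8633.9/1.103 = 7827.65.
So real output changed by 7827.65/4427.62 − 1 = 0.7679, i.e. 76.79%.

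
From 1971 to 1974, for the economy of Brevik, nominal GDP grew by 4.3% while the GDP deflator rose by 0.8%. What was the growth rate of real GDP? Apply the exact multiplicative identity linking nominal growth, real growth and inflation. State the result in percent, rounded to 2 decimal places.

(1 + g_nom) = (1 + g_real)(1 + π), so g_real = 1.0430 / 1.0080 − 1 = 0.03472.

3.47%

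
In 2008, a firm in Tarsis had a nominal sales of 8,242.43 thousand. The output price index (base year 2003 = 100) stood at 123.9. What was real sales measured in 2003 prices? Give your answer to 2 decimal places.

6,652.49 thousand

Real sales = Nominal / (output price index/100) = 8242.43 / 1.239 = 6652.49.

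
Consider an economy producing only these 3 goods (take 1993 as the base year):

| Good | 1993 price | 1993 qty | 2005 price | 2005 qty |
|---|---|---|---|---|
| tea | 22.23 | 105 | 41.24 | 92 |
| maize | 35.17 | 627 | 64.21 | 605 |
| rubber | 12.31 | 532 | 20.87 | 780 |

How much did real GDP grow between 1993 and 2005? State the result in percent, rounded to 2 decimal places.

6.43%

Real GDP 1993 = Nominal GDP 1993 = 22.23·105 + 35.17·627 + 12.31·532 = 30934.66.
Real GDP 2005 (at 1993 prices) = 22.23·92 + 35.17·605 + 12.31·780 = 32924.81.
Real growth = 32924.81/30934.66 − 1 = 0.0643.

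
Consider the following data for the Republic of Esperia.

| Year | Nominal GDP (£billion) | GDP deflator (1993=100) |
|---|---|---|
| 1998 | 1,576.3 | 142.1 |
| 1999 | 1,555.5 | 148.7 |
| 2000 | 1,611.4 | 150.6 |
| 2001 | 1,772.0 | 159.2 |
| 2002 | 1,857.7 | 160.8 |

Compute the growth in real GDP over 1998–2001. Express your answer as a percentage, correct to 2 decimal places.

0.34%

Real GDP 1998 = 1576.3/1.421 = 1109.29.
Real GDP 2001 = 1772.0/1.592 = 1113.07.
Change = 1113.07/1109.29 − 1 = 0.0034.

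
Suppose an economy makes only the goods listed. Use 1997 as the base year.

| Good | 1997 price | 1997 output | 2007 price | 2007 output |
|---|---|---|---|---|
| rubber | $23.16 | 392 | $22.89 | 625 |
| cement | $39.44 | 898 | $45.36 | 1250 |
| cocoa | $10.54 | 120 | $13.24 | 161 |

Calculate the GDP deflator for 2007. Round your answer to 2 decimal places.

Nominal GDP 2007 = 22.89·625 + 45.36·1250 + 13.24·161 = 73137.89.
Real GDP 2007 (at 1997 prices) = 23.16·625 + 39.44·1250 + 10.54·161 = 65471.94.
Deflator = Nominal/Real × 100 = 73137.89/65471.94 × 100 = 111.709.

111.71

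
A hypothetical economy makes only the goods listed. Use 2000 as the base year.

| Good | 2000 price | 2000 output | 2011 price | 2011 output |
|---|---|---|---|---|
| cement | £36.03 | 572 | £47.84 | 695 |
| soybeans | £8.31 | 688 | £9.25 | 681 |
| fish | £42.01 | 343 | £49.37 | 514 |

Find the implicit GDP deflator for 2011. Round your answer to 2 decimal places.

Nominal GDP 2011 = 47.84·695 + 9.25·681 + 49.37·514 = 64924.23.
Real GDP 2011 (at 2000 prices) = 36.03·695 + 8.31·681 + 42.01·514 = 52293.10.
Deflator = Nominal/Real × 100 = 64924.23/52293.10 × 100 = 124.154.

124.15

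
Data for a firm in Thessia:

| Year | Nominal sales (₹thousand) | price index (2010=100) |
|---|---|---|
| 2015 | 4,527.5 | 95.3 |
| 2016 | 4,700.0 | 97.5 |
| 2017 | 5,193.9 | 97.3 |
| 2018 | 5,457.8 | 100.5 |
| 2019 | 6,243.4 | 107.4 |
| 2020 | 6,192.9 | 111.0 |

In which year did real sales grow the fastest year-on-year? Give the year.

2016: real = 4700.0/0.975 = 4820.51; growth vs 2015 (4750.79) = 1.47%.
2017: real = 5193.9/0.973 = 5338.03; growth vs 2016 (4820.51) = 10.74%.
2018: real = 5457.8/1.005 = 5430.65; growth vs 2017 (5338.03) = 1.74%.
2019: real = 6243.4/1.074 = 5813.22; growth vs 2018 (5430.65) = 7.04%.
2020: real = 6192.9/1.110 = 5579.19; growth vs 2019 (5813.22) = -4.03%.

2017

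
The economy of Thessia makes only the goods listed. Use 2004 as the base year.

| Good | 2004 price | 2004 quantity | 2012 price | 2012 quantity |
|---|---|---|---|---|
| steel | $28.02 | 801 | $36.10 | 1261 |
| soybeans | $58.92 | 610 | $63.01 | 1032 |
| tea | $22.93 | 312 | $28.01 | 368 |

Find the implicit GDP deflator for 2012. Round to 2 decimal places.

Nominal GDP 2012 = 36.10·1261 + 63.01·1032 + 28.01·368 = 120856.10.
Real GDP 2012 (at 2004 prices) = 28.02·1261 + 58.92·1032 + 22.93·368 = 104576.90.
Deflator = Nominal/Real × 100 = 120856.10/104576.90 × 100 = 115.567.

115.57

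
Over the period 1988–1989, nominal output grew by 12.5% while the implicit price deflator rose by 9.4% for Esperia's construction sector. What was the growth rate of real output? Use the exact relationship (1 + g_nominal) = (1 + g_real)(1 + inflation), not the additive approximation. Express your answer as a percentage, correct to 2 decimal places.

(1 + g_nom) = (1 + g_real)(1 + π), so g_real = 1.1250 / 1.0940 − 1 = 0.02834.

2.83%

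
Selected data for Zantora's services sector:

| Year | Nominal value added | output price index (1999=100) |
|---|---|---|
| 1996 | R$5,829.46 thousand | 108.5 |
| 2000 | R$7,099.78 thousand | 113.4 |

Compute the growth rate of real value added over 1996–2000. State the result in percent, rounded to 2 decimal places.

16.53%

Deflate each year: 1996 → 5829.46/1.085 = 5372.77; 2000 → 7099.78/1.134 = 6260.83.
So real value added changed by 6260.83/5372.77 − 1 = 0.1653, i.e. 16.53%.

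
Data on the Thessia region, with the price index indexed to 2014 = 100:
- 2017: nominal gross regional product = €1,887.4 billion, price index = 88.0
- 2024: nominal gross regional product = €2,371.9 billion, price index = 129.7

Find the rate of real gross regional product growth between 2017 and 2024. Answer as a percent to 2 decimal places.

Real gross regional product 2017 = 1887.4 / 0.880 = 2144.77.
Real gross regional product 2024 = 2371.9 / 1.297 = 1828.76.
Real growth = 1828.76 / 2144.77 − 1 = -0.1473.

-14.73%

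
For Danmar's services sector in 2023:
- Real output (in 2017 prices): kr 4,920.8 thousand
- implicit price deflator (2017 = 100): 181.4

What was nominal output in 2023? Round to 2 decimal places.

kr 8,926.33 thousand

Nominal output = Real × (implicit price deflator/100) = 4920.8 × 1.814 = 8926.33.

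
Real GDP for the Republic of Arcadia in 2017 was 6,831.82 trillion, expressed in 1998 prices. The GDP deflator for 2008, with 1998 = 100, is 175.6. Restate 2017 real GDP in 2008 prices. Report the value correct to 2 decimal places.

11,996.68 trillion

Real GDP in 2008 prices = Real GDP in 1998 prices × (P_2008/P_1998) = 6831.82 × 1.756 = 11996.68.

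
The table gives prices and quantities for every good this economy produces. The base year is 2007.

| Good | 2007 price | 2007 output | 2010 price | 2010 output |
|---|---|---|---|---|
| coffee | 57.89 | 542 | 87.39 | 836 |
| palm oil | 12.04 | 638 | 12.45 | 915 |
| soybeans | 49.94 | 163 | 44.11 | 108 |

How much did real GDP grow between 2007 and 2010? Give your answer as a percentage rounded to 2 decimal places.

Real GDP 2007 = Nominal GDP 2007 = 57.89·542 + 12.04·638 + 49.94·163 = 47198.12.
Real GDP 2010 (at 2007 prices) = 57.89·836 + 12.04·915 + 49.94·108 = 64806.16.
Real growth = 64806.16/47198.12 − 1 = 0.3731.

37.31%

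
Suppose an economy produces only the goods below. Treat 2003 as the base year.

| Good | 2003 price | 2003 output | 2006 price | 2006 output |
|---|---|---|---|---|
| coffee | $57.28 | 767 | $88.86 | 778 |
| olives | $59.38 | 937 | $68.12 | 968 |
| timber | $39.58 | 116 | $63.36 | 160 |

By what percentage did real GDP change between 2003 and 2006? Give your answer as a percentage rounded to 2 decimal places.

Real GDP 2003 = Nominal GDP 2003 = 57.28·767 + 59.38·937 + 39.58·116 = 104164.10.
Real GDP 2006 (at 2003 prices) = 57.28·778 + 59.38·968 + 39.58·160 = 108376.48.
Real growth = 108376.48/104164.10 − 1 = 0.0404.

4.04%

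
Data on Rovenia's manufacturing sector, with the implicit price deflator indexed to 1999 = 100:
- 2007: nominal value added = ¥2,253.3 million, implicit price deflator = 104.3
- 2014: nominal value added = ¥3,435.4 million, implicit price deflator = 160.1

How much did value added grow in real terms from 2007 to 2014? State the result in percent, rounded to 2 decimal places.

Real value added 2007 = 2253.3 / 1.043 = 2160.40.
Real value added 2014 = 3435.4 / 1.601 = 2145.78.
Real growth = 2145.78 / 2160.40 − 1 = -0.0068.

-0.68%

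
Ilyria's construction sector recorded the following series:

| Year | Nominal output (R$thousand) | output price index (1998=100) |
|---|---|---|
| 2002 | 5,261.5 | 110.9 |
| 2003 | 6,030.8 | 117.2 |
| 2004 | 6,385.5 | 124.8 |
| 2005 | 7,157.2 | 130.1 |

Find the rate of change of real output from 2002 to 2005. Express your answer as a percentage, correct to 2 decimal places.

15.95%

Real output 2002 = 5261.5/1.109 = 4744.36.
Real output 2005 = 7157.2/1.301 = 5501.31.
Change = 5501.31/4744.36 − 1 = 0.1595.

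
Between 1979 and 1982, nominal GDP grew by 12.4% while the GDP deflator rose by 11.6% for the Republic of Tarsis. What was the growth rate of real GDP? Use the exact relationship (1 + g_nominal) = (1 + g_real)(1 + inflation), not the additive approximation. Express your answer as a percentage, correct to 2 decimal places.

0.72%

(1 + g_nom) = (1 + g_real)(1 + π), so g_real = 1.1240 / 1.1160 − 1 = 0.00717.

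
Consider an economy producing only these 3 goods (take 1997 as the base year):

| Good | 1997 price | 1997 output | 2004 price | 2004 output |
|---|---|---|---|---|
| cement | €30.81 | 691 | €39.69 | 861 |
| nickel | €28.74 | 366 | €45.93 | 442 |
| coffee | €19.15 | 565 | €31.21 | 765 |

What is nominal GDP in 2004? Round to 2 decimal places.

Nominal GDP 2004 = Σ (p_2004 × q_2004) = 39.69·861 + 45.93·442 + 31.21·765 = 78349.80.

€78349.80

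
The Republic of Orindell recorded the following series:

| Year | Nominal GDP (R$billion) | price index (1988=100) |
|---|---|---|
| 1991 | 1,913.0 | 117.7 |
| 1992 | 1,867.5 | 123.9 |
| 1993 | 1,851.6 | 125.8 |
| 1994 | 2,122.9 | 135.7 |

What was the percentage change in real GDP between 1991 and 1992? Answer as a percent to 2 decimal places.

Real GDP 1991 = 1913.0/1.177 = 1625.32.
Real GDP 1992 = 1867.5/1.239 = 1507.26.
Change = 1507.26/1625.32 − 1 = -0.0726.

-7.26%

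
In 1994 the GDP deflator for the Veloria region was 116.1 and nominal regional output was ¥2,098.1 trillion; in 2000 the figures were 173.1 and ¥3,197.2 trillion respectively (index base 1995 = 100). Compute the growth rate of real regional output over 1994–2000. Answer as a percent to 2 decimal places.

2.21%

Real regional output 1994 = 2098.1 / 1.161 = 1807.15.
Real regional output 2000 = 3197.2 / 1.731 = 1847.02.
Real growth = 1847.02 / 1807.15 − 1 = 0.0221.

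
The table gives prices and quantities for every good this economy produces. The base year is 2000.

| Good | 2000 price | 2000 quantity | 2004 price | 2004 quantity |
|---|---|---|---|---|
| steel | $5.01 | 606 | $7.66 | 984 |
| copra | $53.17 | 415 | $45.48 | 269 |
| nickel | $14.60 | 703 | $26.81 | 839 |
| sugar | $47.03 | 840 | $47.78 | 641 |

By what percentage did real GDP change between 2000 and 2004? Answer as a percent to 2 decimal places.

-17.69%

Real GDP 2000 = Nominal GDP 2000 = 5.01·606 + 53.17·415 + 14.60·703 + 47.03·840 = 74870.61.
Real GDP 2004 (at 2000 prices) = 5.01·984 + 53.17·269 + 14.60·839 + 47.03·641 = 61628.20.
Real growth = 61628.20/74870.61 − 1 = -0.1769.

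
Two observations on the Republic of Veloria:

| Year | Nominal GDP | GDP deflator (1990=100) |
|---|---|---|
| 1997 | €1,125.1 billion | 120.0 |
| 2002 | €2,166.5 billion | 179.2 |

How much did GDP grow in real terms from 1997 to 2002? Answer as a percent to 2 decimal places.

Deflate each year: 1997 → 1125.1/1.200 = 937.58; 2002 → 2166.5/1.792 = 1208.98.
So real GDP changed by 1208.98/937.58 − 1 = 0.2895, i.e. 28.95%.

28.95%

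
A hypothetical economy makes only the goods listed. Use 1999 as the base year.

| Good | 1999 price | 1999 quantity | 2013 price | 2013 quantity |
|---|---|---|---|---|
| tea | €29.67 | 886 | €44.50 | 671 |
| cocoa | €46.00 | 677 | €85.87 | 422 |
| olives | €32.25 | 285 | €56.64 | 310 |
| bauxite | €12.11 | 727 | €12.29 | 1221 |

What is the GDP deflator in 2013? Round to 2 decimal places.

Nominal GDP 2013 = 44.50·671 + 85.87·422 + 56.64·310 + 12.29·1221 = 98661.13.
Real GDP 2013 (at 1999 prices) = 29.67·671 + 46.00·422 + 32.25·310 + 12.11·1221 = 64104.38.
Deflator = Nominal/Real × 100 = 98661.13/64104.38 × 100 = 153.907.

153.91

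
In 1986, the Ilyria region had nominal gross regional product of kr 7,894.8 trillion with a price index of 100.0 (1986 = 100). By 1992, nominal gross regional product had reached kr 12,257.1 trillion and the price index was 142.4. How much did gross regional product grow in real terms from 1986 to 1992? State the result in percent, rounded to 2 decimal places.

Real gross regional product 1986 = 7894.8 / 1.000 = 7894.80.
Real gross regional product 1992 = 12257.1 / 1.424 = 8607.51.
Real growth = 8607.51 / 7894.80 − 1 = 0.0903.

9.03%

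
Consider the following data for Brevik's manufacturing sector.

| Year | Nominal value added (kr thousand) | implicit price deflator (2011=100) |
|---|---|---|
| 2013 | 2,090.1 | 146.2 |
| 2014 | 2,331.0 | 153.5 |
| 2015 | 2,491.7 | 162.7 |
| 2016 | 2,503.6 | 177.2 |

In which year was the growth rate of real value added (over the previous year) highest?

2014: real = 2331.0/1.535 = 1518.57; growth vs 2013 (1429.62) = 6.22%.
2015: real = 2491.7/1.627 = 1531.47; growth vs 2014 (1518.57) = 0.85%.
2016: real = 2503.6/1.772 = 1412.87; growth vs 2015 (1531.47) = -7.74%.

2014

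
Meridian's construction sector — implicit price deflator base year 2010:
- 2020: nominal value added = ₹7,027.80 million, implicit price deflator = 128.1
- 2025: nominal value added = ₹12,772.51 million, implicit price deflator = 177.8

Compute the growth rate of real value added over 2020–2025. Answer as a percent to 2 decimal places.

30.94%

Real value added 2020 = 7027.80 / 1.281 = 5486.18.
Real value added 2025 = 12772.51 / 1.778 = 7183.64.
Real growth = 7183.64 / 5486.18 − 1 = 0.3094.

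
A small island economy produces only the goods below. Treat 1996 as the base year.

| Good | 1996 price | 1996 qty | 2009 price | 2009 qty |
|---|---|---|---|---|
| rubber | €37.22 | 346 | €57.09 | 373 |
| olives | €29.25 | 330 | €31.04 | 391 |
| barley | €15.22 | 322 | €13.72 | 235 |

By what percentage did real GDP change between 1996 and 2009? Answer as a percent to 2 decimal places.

5.34%

Real GDP 1996 = Nominal GDP 1996 = 37.22·346 + 29.25·330 + 15.22·322 = 27431.46.
Real GDP 2009 (at 1996 prices) = 37.22·373 + 29.25·391 + 15.22·235 = 28896.51.
Real growth = 28896.51/27431.46 − 1 = 0.0534.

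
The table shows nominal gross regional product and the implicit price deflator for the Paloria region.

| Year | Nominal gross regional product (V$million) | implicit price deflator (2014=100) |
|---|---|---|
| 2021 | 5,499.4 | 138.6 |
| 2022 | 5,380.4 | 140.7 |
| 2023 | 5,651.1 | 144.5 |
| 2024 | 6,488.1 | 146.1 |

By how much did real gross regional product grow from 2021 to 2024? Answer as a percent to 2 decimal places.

11.92%

Real gross regional product 2021 = 5499.4/1.386 = 3967.82.
Real gross regional product 2024 = 6488.1/1.461 = 4440.86.
Change = 4440.86/3967.82 − 1 = 0.1192.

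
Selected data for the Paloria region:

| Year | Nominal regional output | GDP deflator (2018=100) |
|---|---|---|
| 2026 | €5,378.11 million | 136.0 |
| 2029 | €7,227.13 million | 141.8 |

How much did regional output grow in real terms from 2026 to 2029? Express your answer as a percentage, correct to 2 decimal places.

28.88%

Real regional output 2026 = 5378.11 / 1.360 = 3954.49.
Real regional output 2029 = 7227.13 / 1.418 = 5096.71.
Real growth = 5096.71 / 3954.49 − 1 = 0.2888.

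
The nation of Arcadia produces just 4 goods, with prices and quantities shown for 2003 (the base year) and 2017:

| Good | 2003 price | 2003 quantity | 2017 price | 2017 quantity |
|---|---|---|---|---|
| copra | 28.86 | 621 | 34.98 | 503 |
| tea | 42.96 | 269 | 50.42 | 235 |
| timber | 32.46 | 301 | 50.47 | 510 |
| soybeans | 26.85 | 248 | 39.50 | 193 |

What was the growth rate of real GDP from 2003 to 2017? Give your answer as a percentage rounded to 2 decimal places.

0.96%

Real GDP 2003 = Nominal GDP 2003 = 28.86·621 + 42.96·269 + 32.46·301 + 26.85·248 = 45907.56.
Real GDP 2017 (at 2003 prices) = 28.86·503 + 42.96·235 + 32.46·510 + 26.85·193 = 46348.83.
Real growth = 46348.83/45907.56 − 1 = 0.0096.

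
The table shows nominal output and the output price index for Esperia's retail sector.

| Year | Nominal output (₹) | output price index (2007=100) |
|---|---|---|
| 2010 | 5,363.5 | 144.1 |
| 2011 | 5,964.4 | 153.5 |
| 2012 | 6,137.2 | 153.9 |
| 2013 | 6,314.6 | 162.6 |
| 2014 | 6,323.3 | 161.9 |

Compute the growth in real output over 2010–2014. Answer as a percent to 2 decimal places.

Real output 2010 = 5363.5/1.441 = 3722.07.
Real output 2014 = 6323.3/1.619 = 3905.68.
Change = 3905.68/3722.07 − 1 = 0.0493.

4.93%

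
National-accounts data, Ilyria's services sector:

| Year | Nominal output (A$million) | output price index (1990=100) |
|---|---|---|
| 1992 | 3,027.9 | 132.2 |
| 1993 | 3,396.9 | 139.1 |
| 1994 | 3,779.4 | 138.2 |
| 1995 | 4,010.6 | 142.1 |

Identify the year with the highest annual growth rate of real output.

1993: real = 3396.9/1.391 = 2442.06; growth vs 1992 (2290.39) = 6.62%.
1994: real = 3779.4/1.382 = 2734.73; growth vs 1993 (2442.06) = 11.98%.
1995: real = 4010.6/1.421 = 2822.38; growth vs 1994 (2734.73) = 3.21%.

1994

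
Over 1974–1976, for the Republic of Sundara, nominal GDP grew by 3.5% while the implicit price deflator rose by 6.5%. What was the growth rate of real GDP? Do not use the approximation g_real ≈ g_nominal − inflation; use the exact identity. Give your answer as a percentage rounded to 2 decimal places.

(1 + g_nom) = (1 + g_real)(1 + π), so g_real = 1.0350 / 1.0650 − 1 = -0.02817.

-2.82%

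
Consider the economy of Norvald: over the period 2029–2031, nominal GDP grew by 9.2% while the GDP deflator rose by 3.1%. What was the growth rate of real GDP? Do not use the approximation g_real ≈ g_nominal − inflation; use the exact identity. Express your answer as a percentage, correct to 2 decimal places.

(1 + g_nom) = (1 + g_real)(1 + π), so g_real = 1.0920 / 1.0310 − 1 = 0.05917.

5.92%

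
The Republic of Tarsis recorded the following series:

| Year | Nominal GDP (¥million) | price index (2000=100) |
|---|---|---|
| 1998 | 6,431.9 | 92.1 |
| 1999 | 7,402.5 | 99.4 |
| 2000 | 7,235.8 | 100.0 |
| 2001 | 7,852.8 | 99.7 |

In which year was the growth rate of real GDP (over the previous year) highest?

1999: real = 7402.5/0.994 = 7447.18; growth vs 1998 (6983.60) = 6.64%.
2000: real = 7235.8/1.000 = 7235.80; growth vs 1999 (7447.18) = -2.84%.
2001: real = 7852.8/0.997 = 7876.43; growth vs 2000 (7235.80) = 8.85%.

2001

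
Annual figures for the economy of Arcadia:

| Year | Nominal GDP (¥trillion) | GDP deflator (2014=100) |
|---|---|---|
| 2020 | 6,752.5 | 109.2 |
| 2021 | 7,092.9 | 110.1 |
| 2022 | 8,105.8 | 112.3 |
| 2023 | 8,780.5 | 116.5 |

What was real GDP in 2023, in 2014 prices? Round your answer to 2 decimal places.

¥7,536.91 trillion

Real GDP 2023 = 8780.5 / 1.165 = 7536.91.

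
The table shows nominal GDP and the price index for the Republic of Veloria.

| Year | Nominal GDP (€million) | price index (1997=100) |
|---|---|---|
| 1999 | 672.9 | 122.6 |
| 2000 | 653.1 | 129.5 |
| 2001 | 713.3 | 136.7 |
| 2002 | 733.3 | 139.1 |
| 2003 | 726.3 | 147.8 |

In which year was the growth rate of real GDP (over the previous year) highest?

2000: real = 653.1/1.295 = 504.32; growth vs 1999 (548.86) = -8.12%.
2001: real = 713.3/1.367 = 521.80; growth vs 2000 (504.32) = 3.47%.
2002: real = 733.3/1.391 = 527.17; growth vs 2001 (521.80) = 1.03%.
2003: real = 726.3/1.478 = 491.41; growth vs 2002 (527.17) = -6.78%.

2001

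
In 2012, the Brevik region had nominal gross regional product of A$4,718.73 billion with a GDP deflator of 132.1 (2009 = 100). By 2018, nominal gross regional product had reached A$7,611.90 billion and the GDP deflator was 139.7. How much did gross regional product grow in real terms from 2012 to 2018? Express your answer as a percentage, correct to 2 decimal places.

Real gross regional product 2012 = 4718.73 / 1.321 = 3572.09.
Real gross regional product 2018 = 7611.90 / 1.397 = 5448.75.
Real growth = 5448.75 / 3572.09 − 1 = 0.5254.

52.54%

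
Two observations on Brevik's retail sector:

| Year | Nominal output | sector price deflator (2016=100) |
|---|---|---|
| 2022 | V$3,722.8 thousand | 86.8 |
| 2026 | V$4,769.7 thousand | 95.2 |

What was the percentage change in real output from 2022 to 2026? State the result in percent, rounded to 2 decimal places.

16.82%

Real output 2022 = 3722.8 / 0.868 = 4288.94.
Real output 2026 = 4769.7 / 0.952 = 5010.19.
Real growth = 5010.19 / 4288.94 − 1 = 0.1682.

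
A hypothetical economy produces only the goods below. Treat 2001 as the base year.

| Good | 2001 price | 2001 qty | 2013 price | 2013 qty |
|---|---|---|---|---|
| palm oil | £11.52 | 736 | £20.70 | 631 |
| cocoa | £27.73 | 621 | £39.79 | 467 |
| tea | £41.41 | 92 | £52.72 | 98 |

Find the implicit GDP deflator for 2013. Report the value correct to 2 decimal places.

Nominal GDP 2013 = 20.70·631 + 39.79·467 + 52.72·98 = 36810.19.
Real GDP 2013 (at 2001 prices) = 11.52·631 + 27.73·467 + 41.41·98 = 24277.21.
Deflator = Nominal/Real × 100 = 36810.19/24277.21 × 100 = 151.624.

151.62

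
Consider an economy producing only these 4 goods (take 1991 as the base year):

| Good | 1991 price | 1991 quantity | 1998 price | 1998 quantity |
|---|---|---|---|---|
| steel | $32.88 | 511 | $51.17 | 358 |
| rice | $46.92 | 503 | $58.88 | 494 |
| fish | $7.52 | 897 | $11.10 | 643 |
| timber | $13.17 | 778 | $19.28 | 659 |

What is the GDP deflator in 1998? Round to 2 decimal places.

138.76

Nominal GDP 1998 = 51.17·358 + 58.88·494 + 11.10·643 + 19.28·659 = 67248.40.
Real GDP 1998 (at 1991 prices) = 32.88·358 + 46.92·494 + 7.52·643 + 13.17·659 = 48463.91.
Deflator = Nominal/Real × 100 = 67248.40/48463.91 × 100 = 138.760.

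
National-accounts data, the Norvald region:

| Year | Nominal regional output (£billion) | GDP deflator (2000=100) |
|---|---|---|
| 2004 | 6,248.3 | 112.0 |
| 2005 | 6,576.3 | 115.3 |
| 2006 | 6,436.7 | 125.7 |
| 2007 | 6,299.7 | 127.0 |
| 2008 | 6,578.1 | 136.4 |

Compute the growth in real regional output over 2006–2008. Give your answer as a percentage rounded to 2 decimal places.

Real regional output 2006 = 6436.7/1.257 = 5120.68.
Real regional output 2008 = 6578.1/1.364 = 4822.65.
Change = 4822.65/5120.68 − 1 = -0.0582.

-5.82%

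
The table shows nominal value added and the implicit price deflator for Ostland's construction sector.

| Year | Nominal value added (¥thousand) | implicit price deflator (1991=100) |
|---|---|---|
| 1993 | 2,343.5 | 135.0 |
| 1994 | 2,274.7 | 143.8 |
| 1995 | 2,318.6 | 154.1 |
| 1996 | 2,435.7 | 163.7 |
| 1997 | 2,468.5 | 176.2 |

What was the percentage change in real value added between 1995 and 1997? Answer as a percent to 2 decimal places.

-6.89%

Real value added 1995 = 2318.6/1.541 = 1504.61.
Real value added 1997 = 2468.5/1.762 = 1400.96.
Change = 1400.96/1504.61 − 1 = -0.0689.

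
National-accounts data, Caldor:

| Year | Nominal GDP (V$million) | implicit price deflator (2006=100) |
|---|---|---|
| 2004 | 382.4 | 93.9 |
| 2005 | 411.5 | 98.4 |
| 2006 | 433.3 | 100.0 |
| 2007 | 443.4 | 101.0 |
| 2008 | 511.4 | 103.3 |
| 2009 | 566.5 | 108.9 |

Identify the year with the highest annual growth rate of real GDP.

2005: real = 411.5/0.984 = 418.19; growth vs 2004 (407.24) = 2.69%.
2006: real = 433.3/1.000 = 433.30; growth vs 2005 (418.19) = 3.61%.
2007: real = 443.4/1.010 = 439.01; growth vs 2006 (433.30) = 1.32%.
2008: real = 511.4/1.033 = 495.06; growth vs 2007 (439.01) = 12.77%.
2009: real = 566.5/1.089 = 520.20; growth vs 2008 (495.06) = 5.08%.

2008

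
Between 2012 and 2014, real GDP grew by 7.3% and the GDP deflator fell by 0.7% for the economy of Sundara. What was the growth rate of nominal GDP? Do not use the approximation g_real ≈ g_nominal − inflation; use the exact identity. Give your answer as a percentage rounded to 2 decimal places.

(1 + g_nom) = (1 + g_real)(1 + π) = 1.0730 × 0.9930 = 1.06549.

6.55%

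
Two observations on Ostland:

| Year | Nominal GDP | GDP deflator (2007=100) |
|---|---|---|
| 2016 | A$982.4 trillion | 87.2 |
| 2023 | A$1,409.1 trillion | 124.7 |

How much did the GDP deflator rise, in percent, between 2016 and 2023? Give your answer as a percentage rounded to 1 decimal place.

Price-level change = 124.7 / 87.2 − 1 = 0.4300.

43.0%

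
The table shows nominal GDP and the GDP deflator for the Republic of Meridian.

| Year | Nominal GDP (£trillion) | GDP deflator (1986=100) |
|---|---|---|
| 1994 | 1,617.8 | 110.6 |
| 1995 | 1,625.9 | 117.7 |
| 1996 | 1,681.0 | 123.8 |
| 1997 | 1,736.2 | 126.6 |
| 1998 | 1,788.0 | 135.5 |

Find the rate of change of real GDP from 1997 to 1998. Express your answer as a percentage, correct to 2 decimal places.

Real GDP 1997 = 1736.2/1.266 = 1371.41.
Real GDP 1998 = 1788.0/1.355 = 1319.56.
Change = 1319.56/1371.41 − 1 = -0.0378.

-3.78%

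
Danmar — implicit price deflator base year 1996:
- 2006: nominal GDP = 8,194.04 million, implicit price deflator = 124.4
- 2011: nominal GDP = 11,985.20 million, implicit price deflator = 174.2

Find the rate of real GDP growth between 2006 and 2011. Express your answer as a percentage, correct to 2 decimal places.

4.45%

Real GDP 2006 = 8194.04 / 1.244 = 6586.85.
Real GDP 2011 = 11985.20 / 1.742 = 6880.14.
Real growth = 6880.14 / 6586.85 − 1 = 0.0445.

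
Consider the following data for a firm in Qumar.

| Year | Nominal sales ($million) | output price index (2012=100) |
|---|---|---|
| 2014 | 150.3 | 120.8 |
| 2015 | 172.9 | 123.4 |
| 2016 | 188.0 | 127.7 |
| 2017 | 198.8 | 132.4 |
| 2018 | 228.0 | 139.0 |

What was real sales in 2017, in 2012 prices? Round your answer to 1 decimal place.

Real sales 2017 = 198.8 / 1.324 = 150.15.

$150.2 million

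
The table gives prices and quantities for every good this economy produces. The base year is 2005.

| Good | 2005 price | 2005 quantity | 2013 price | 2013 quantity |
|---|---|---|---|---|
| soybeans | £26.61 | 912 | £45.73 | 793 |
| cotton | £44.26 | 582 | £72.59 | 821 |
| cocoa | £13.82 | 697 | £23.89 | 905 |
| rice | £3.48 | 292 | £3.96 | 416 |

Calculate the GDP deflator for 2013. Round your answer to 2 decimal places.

166.86

Nominal GDP 2013 = 45.73·793 + 72.59·821 + 23.89·905 + 3.96·416 = 119128.09.
Real GDP 2013 (at 2005 prices) = 26.61·793 + 44.26·821 + 13.82·905 + 3.48·416 = 71393.97.
Deflator = Nominal/Real × 100 = 119128.09/71393.97 × 100 = 166.860.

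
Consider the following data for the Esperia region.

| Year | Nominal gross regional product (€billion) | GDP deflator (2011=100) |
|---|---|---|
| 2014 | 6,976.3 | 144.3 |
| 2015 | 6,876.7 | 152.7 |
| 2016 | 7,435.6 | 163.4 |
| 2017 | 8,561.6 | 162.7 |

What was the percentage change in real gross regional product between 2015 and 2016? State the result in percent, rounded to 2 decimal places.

1.05%

Real gross regional product 2015 = 6876.7/1.527 = 4503.41.
Real gross regional product 2016 = 7435.6/1.634 = 4550.55.
Change = 4550.55/4503.41 − 1 = 0.0105.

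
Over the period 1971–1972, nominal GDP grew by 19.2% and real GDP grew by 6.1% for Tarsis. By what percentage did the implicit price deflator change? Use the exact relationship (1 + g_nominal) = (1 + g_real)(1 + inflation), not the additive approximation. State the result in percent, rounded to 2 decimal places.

12.35%

(1 + g_nom) = (1 + g_real)(1 + π), so π = 1.1920 / 1.0610 − 1 = 0.12347.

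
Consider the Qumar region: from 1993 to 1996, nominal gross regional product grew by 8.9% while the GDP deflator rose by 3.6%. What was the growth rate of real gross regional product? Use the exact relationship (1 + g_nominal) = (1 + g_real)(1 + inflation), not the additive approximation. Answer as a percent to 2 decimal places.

5.12%

(1 + g_nom) = (1 + g_real)(1 + π), so g_real = 1.0890 / 1.0360 − 1 = 0.05116.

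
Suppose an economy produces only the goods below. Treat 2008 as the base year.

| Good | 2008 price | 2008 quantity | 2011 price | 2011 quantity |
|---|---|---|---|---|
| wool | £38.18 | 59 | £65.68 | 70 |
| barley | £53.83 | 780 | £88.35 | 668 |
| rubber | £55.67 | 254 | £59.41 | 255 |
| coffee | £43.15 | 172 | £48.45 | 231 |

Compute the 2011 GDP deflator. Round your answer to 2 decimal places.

143.26

Nominal GDP 2011 = 65.68·70 + 88.35·668 + 59.41·255 + 48.45·231 = 89956.90.
Real GDP 2011 (at 2008 prices) = 38.18·70 + 53.83·668 + 55.67·255 + 43.15·231 = 62794.54.
Deflator = Nominal/Real × 100 = 89956.90/62794.54 × 100 = 143.256.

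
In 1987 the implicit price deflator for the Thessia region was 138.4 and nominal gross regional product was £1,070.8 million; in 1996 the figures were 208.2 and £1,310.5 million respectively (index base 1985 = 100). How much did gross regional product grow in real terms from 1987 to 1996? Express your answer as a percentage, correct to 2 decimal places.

-18.65%

Real gross regional product 1987 = 1070.8 / 1.384 = 773.70.
Real gross regional product 1996 = 1310.5 / 2.082 = 629.44.
Real growth = 629.44 / 773.70 − 1 = -0.1865.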